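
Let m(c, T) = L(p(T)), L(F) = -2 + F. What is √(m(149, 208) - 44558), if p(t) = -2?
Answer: I*√44562 ≈ 211.1*I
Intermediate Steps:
m(c, T) = -4 (m(c, T) = -2 - 2 = -4)
√(m(149, 208) - 44558) = √(-4 - 44558) = √(-44562) = I*√44562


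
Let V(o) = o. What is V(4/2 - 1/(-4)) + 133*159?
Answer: 84597/4 ≈ 21149.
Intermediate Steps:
V(4/2 - 1/(-4)) + 133*159 = (4/2 - 1/(-4)) + 133*159 = (4*(½) - 1*(-¼)) + 21147 = (2 + ¼) + 21147 = 9/4 + 21147 = 84597/4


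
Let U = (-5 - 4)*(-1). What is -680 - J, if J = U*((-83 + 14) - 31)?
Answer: 220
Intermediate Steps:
U = 9 (U = -9*(-1) = 9)
J = -900 (J = 9*((-83 + 14) - 31) = 9*(-69 - 31) = 9*(-100) = -900)
-680 - J = -680 - 1*(-900) = -680 + 900 = 220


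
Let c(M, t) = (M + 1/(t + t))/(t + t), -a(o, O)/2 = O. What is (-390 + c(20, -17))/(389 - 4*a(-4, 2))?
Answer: -451519/468180 ≈ -0.96441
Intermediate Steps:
a(o, O) = -2*O
c(M, t) = (M + 1/(2*t))/(2*t) (c(M, t) = (M + 1/(2*t))/((2*t)) = (M + 1/(2*t))*(1/(2*t)) = (M + 1/(2*t))/(2*t))
(-390 + c(20, -17))/(389 - 4*a(-4, 2)) = (-390 + (1/4)*(1 + 2*20*(-17))/(-17)**2)/(389 - (-8)*2) = (-390 + (1/4)*(1/289)*(1 - 680))/(389 - 4*(-4)) = (-390 + (1/4)*(1/289)*(-679))/(389 + 16) = (-390 - 679/1156)/405 = -451519/1156*1/405 = -451519/468180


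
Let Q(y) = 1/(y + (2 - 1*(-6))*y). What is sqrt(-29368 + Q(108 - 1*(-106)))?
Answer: I*sqrt(12104432138)/642 ≈ 171.37*I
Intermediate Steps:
Q(y) = 1/(9*y) (Q(y) = 1/(y + (2 + 6)*y) = 1/(y + 8*y) = 1/(9*y))
sqrt(-29368 + Q(108 - 1*(-106))) = sqrt(-29368 + 1/(9*(108 - 1*(-106)))) = sqrt(-29368 + 1/(9*(108 + 106))) = sqrt(-29368 + (1/9)/214) = sqrt(-29368 + (1/9)*(1/214)) = sqrt(-29368 + 1/1926) = sqrt(-56562767/1926) = I*sqrt(12104432138)/642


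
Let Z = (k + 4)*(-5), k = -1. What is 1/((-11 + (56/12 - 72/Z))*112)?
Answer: -15/2576 ≈ -0.0058230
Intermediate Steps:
Z = -15 (Z = (-1 + 4)*(-5) = 3*(-5) = -15)
1/((-11 + (56/12 - 72/Z))*112) = 1/((-11 + (56/12 - 72/(-15)))*112) = 1/((-11 + (56*(1/12) - 72*(-1/15)))*112) = 1/((-11 + (14/3 + 24/5))*112) = 1/((-11 + 142/15)*112) = 1/(-23/15*112) = 1/(-2576/15) = -15/2576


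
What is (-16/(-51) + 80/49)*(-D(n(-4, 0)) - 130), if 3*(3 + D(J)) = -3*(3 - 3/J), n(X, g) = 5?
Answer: -432896/1785 ≈ -242.52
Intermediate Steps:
D(J) = -6 + 3/J (D(J) = -3 + (-3*(3 - 3/J))/3 = -3 + (-9 + 9/J)/3 = -3 + (-3 + 3/J) = -6 + 3/J)
(-16/(-51) + 80/49)*(-D(n(-4, 0)) - 130) = (-16/(-51) + 80/49)*(-(-6 + 3/5) - 130) = (-16*(-1/51) + 80*(1/49))*(-(-6 + 3*(⅕)) - 130) = (16/51 + 80/49)*(-(-6 + ⅗) - 130) = 4864*(-1*(-27/5) - 130)/2499 = 4864*(27/5 - 130)/2499 = (4864/2499)*(-623/5) = -432896/1785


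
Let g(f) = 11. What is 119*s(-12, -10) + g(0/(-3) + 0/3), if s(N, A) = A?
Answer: -1179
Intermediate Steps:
119*s(-12, -10) + g(0/(-3) + 0/3) = 119*(-10) + 11 = -1190 + 11 = -1179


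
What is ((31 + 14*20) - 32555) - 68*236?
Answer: -48292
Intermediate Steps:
((31 + 14*20) - 32555) - 68*236 = ((31 + 280) - 32555) - 16048 = (311 - 32555) - 16048 = -32244 - 16048 = -48292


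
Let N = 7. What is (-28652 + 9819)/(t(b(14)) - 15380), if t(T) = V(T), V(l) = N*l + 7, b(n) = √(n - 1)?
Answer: 289519709/236328492 + 131831*√13/236328492 ≈ 1.2271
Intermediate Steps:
b(n) = √(-1 + n)
V(l) = 7 + 7*l (V(l) = 7*l + 7 = 7 + 7*l)
t(T) = 7 + 7*T
(-28652 + 9819)/(t(b(14)) - 15380) = (-28652 + 9819)/((7 + 7*√(-1 + 14)) - 15380) = -18833/((7 + 7*√13) - 15380) = -18833/(-15373 + 7*√13)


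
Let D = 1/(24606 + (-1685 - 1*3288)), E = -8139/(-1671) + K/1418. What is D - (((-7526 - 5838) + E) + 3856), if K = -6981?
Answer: 147438078144129/15506653858 ≈ 9508.0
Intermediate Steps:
E = -41383/789826 (E = -8139/(-1671) - 6981/1418 = -8139*(-1/1671) - 6981*1/1418 = 2713/557 - 6981/1418 = -41383/789826 ≈ -0.052395)
D = 1/19633 (D = 1/(24606 + (-1685 - 3288)) = 1/(24606 - 4973) = 1/19633 ≈ 5.0935e-5)
D - (((-7526 - 5838) + E) + 3856) = 1/19633 - (((-7526 - 5838) - 41383/789826) + 3856) = 1/19633 - ((-13364 - 41383/789826) + 3856) = 1/19633 - (-10555276047/789826 + 3856) = 1/19633 - 1*(-7509706991/789826) = 1/19633 + 7509706991/789826 = 147438078144129/15506653858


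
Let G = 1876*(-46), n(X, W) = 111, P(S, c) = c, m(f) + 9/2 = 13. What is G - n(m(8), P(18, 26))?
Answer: -86407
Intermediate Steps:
m(f) = 17/2 (m(f) = -9/2 + 13 = 17/2)
G = -86296
G - n(m(8), P(18, 26)) = -86296 - 1*111 = -86296 - 111 = -86407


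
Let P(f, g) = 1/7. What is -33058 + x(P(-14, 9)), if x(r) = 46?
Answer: -33012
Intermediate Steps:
P(f, g) = 1/7
-33058 + x(P(-14, 9)) = -33058 + 46 = -33012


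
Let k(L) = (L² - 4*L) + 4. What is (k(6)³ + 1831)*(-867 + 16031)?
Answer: 89877028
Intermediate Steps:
k(L) = 4 + L² - 4*L
(k(6)³ + 1831)*(-867 + 16031) = ((4 + 6² - 4*6)³ + 1831)*(-867 + 16031) = ((4 + 36 - 24)³ + 1831)*15164 = (16³ + 1831)*15164 = (4096 + 1831)*15164 = 5927*15164 = 89877028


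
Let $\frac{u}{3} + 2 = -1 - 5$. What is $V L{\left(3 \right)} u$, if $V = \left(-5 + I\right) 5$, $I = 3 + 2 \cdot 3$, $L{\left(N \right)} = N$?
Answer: $-1440$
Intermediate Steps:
$u = -24$ ($u = -6 + 3 \left(-1 - 5\right) = -6 + 3 \left(-6\right) = -6 - 18 = -24$)
$I = 9$ ($I = 3 + 6 = 9$)
$V = 20$ ($V = \left(-5 + 9\right) 5 = 4 \cdot 5 = 20$)
$V L{\left(3 \right)} u = 20 \cdot 3 \left(-24\right) = 60 \left(-24\right) = -1440$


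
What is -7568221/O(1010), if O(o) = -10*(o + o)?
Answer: 7568221/20200 ≈ 374.66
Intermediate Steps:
O(o) = -20*o
-7568221/O(1010) = -7568221/((-20*1010)) = -7568221/(-20200) = -7568221*(-1/20200) = 7568221/20200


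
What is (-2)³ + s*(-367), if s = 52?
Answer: -19092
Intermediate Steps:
(-2)³ + s*(-367) = (-2)³ + 52*(-367) = -8 - 19084 = -19092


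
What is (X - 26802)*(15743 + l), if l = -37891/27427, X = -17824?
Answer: -19267068881620/27427 ≈ -7.0249e+8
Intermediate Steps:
l = -37891/27427 (l = -37891*1/27427 = -37891/27427 ≈ -1.3815)
(X - 26802)*(15743 + l) = (-17824 - 26802)*(15743 - 37891/27427) = -44626*431745370/27427 = -19267068881620/27427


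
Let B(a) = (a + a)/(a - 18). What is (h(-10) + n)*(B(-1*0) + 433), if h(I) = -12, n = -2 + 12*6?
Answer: 25114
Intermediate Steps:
n = 70 (n = -2 + 72 = 70)
B(a) = 2*a/(-18 + a) (B(a) = (2*a)/(-18 + a) = 2*a/(-18 + a))
(h(-10) + n)*(B(-1*0) + 433) = (-12 + 70)*(2*(-1*0)/(-18 - 1*0) + 433) = 58*(2*0/(-18 + 0) + 433) = 58*(2*0/(-18) + 433) = 58*(2*0*(-1/18) + 433) = 58*(0 + 433) = 58*433 = 25114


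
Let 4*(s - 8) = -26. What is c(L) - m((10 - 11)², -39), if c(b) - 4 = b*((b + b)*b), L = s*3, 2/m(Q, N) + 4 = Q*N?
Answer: 32043/172 ≈ 186.30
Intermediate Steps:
s = 3/2 (s = 8 + (¼)*(-26) = 8 - 13/2 = 3/2 ≈ 1.5000)
m(Q, N) = 2/(-4 + N*Q) (m(Q, N) = 2/(-4 + Q*N) = 2/(-4 + N*Q))
L = 9/2 (L = (3/2)*3 = 9/2 ≈ 4.5000)
c(b) = 4 + 2*b³ (c(b) = 4 + b*((b + b)*b) = 4 + b*((2*b)*b) = 4 + b*(2*b²) = 4 + 2*b³)
c(L) - m((10 - 11)², -39) = (4 + 2*(9/2)³) - 2/(-4 - 39*(10 - 11)²) = (4 + 2*(729/8)) - 2/(-4 - 39*(-1)²) = (4 + 729/4) - 2/(-4 - 39*1) = 745/4 - 2/(-4 - 39) = 745/4 - 2/(-43) = 745/4 - 2*(-1)/43 = 745/4 - 1*(-2/43) = 745/4 + 2/43 = 32043/172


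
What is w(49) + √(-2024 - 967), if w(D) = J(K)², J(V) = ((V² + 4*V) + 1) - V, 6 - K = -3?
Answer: 11881 + I*√2991 ≈ 11881.0 + 54.69*I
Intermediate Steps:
K = 9 (K = 6 - 1*(-3) = 6 + 3 = 9)
J(V) = 1 + V² + 3*V (J(V) = (1 + V² + 4*V) - V = 1 + V² + 3*V)
w(D) = 11881 (w(D) = (1 + 9² + 3*9)² = (1 + 81 + 27)² = 109² = 11881)
w(49) + √(-2024 - 967) = 11881 + √(-2024 - 967) = 11881 + √(-2991) = 11881 + I*√2991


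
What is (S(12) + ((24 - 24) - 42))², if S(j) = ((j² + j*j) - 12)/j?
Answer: 361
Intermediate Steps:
S(j) = (-12 + 2*j²)/j (S(j) = ((j² + j²) - 12)/j = (2*j² - 12)/j = (-12 + 2*j²)/j)
(S(12) + ((24 - 24) - 42))² = ((-12/12 + 2*12) + ((24 - 24) - 42))² = ((-12*1/12 + 24) + (0 - 42))² = ((-1 + 24) - 42)² = (23 - 42)² = (-19)² = 361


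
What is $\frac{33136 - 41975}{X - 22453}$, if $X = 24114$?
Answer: $- \frac{8839}{1661} \approx -5.3215$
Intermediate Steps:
$\frac{33136 - 41975}{X - 22453} = \frac{33136 - 41975}{24114 - 22453} = - \frac{8839}{1661}$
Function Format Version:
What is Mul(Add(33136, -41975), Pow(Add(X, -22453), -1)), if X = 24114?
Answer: Rational(-8839, 1661) ≈ -5.3215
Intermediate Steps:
Mul(Add(33136, -41975), Pow(Add(X, -22453), -1)) = Mul(Add(33136, -41975), Pow(Add(24114, -22453), -1)) = Mul(-8839, Pow(1661, -1)) = Mul(-8839, Rational(1, 1661)) = Rational(-8839, 1661)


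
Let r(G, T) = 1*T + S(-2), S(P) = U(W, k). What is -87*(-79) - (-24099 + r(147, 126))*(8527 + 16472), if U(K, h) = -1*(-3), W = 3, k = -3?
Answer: 599232903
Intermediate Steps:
U(K, h) = 3
S(P) = 3
r(G, T) = 3 + T (r(G, T) = 1*T + 3 = T + 3 = 3 + T)
-87*(-79) - (-24099 + r(147, 126))*(8527 + 16472) = -87*(-79) - (-24099 + (3 + 126))*(8527 + 16472) = 6873 - (-24099 + 129)*24999 = 6873 - (-23970)*24999 = 6873 - 1*(-599226030) = 6873 + 599226030 = 599232903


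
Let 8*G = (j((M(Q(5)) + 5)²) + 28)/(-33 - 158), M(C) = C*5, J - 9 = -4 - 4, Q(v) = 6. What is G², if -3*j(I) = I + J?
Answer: 326041/5253264 ≈ 0.062064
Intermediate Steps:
J = 1 (J = 9 + (-4 - 4) = 9 - 8 = 1)
M(C) = 5*C
j(I) = -⅓ - I/3 (j(I) = -(I + 1)/3 = -(1 + I)/3 = -⅓ - I/3)
G = 571/2292 (G = (((-⅓ - (5*6 + 5)²/3) + 28)/(-33 - 158))/8 = (((-⅓ - (30 + 5)²/3) + 28)/(-191))/8 = (((-⅓ - ⅓*35²) + 28)*(-1/191))/8 = (((-⅓ - ⅓*1225) + 28)*(-1/191))/8 = (((-⅓ - 1225/3) + 28)*(-1/191))/8 = ((-1226/3 + 28)*(-1/191))/8 = (-1142/3*(-1/191))/8 = (⅛)*(1142/573) = 571/2292 ≈ 0.24913)
G² = (571/2292)² = 326041/5253264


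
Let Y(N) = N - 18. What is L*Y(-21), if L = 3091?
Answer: -120549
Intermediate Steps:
Y(N) = -18 + N
L*Y(-21) = 3091*(-18 - 21) = 3091*(-39) = -120549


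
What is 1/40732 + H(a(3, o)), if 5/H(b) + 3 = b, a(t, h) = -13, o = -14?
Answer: -50911/162928 ≈ -0.31248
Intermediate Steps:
H(b) = 5/(-3 + b)
1/40732 + H(a(3, o)) = 1/40732 + 5/(-3 - 13) = 1/40732 + 5/(-16) = 1/40732 + 5*(-1/16) = 1/40732 - 5/16 = -50911/162928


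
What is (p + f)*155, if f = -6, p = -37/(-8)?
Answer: -1705/8 ≈ -213.13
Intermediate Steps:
p = 37/8 (p = -37*(-1/8) = 37/8 ≈ 4.6250)
(p + f)*155 = (37/8 - 6)*155 = -11/8*155 = -1705/8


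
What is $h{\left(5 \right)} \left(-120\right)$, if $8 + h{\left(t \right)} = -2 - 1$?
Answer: $1320$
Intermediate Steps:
$h{\left(t \right)} = -11$ ($h{\left(t \right)} = -8 - 3 = -11$)
$h{\left(5 \right)} \left(-120\right) = \left(-11\right) \left(-120\right) = 1320$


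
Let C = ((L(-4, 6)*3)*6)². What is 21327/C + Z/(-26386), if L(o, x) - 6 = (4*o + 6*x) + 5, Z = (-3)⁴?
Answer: 89585623/1369275084 ≈ 0.065426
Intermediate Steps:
Z = 81
L(o, x) = 11 + 4*o + 6*x (L(o, x) = 6 + ((4*o + 6*x) + 5) = 6 + (5 + 4*o + 6*x) = 11 + 4*o + 6*x)
C = 311364 (C = (((11 + 4*(-4) + 6*6)*3)*6)² = (((11 - 16 + 36)*3)*6)² = ((31*3)*6)² = (93*6)² = 558² = 311364)
21327/C + Z/(-26386) = 21327/311364 + 81/(-26386) = 21327*(1/311364) + 81*(-1/26386) = 7109/103788 - 81/26386 = 89585623/1369275084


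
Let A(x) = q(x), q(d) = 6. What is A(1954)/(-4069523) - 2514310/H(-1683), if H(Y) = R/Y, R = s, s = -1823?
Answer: -17220527315671728/7418740429 ≈ -2.3212e+6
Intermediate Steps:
A(x) = 6
R = -1823
H(Y) = -1823/Y
A(1954)/(-4069523) - 2514310/H(-1683) = 6/(-4069523) - 2514310/((-1823/(-1683))) = 6*(-1/4069523) - 2514310/((-1823*(-1/1683))) = -6/4069523 - 2514310/1823/1683 = -6/4069523 - 2514310*1683/1823 = -6/4069523 - 4231583730/1823 = -17220527315671728/7418740429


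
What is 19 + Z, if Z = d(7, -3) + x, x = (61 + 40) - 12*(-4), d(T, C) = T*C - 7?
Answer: 140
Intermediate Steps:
d(T, C) = -7 + C*T (d(T, C) = C*T - 7 = -7 + C*T)
x = 149 (x = 101 + 48 = 149)
Z = 121 (Z = (-7 - 3*7) + 149 = (-7 - 21) + 149 = -28 + 149 = 121)
19 + Z = 19 + 121 = 140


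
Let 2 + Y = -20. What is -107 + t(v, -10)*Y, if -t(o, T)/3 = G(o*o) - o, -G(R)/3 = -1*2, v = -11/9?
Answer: 1109/3 ≈ 369.67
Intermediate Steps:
v = -11/9 (v = -11*⅑ = -11/9 ≈ -1.2222)
Y = -22 (Y = -2 - 20 = -22)
G(R) = 6 (G(R) = -(-3)*2 = -3*(-2) = 6)
t(o, T) = -18 + 3*o (t(o, T) = -3*(6 - o) = -18 + 3*o)
-107 + t(v, -10)*Y = -107 + (-18 + 3*(-11/9))*(-22) = -107 + (-18 - 11/3)*(-22) = -107 - 65/3*(-22) = -107 + 1430/3 = 1109/3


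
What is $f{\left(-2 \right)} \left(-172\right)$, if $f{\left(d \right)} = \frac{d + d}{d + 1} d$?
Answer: $1376$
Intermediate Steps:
$f{\left(d \right)} = \frac{2 d^{2}}{1 + d}$ ($f{\left(d \right)} = \frac{2 d}{1 + d} d = \frac{2 d^{2}}{1 + d}$)
$f{\left(-2 \right)} \left(-172\right) = \frac{2 \left(-2\right)^{2}}{1 - 2} \left(-172\right) = 2 \cdot 4 \frac{1}{-1} \left(-172\right) = 2 \cdot 4 \left(-1\right) \left(-172\right) = \left(-8\right) \left(-172\right) = 1376$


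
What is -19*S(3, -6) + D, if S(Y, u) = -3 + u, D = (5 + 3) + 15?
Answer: 194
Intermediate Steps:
D = 23 (D = 8 + 15 = 23)
-19*S(3, -6) + D = -19*(-3 - 6) + 23 = -19*(-9) + 23 = 171 + 23 = 194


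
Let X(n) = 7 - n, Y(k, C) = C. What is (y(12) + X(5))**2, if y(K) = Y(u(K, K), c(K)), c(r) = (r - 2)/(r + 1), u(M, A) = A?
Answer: 1296/169 ≈ 7.6686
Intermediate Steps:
c(r) = (-2 + r)/(1 + r)
y(K) = (-2 + K)/(1 + K)
(y(12) + X(5))**2 = ((-2 + 12)/(1 + 12) + (7 - 1*5))**2 = (10/13 + (7 - 5))**2 = ((1/13)*10 + 2)**2 = (10/13 + 2)**2 = (36/13)**2 = 1296/169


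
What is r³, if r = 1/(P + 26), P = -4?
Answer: 1/10648 ≈ 9.3914e-5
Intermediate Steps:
r = 1/22 (r = 1/(-4 + 26) = 1/22 ≈ 0.045455)
r³ = (1/22)³ = 1/10648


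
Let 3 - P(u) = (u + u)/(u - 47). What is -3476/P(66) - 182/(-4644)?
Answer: 51120331/58050 ≈ 880.63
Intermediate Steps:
P(u) = 3 - 2*u/(-47 + u) (P(u) = 3 - (u + u)/(u - 47) = 3 - 2*u/(-47 + u))
-3476/P(66) - 182/(-4644) = -3476*(-47 + 66)/(-141 + 66) - 182/(-4644) = -3476/(-75/19) - 182*(-1/4644) = -3476/((1/19)*(-75)) + 91/2322 = -3476/(-75/19) + 91/2322 = -3476*(-19/75) + 91/2322 = 66044/75 + 91/2322 = 51120331/58050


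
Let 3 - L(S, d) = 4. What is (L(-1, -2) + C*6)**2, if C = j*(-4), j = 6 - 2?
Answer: 9409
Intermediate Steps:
j = 4
L(S, d) = -1 (L(S, d) = 3 - 1*4 = 3 - 4 = -1)
C = -16 (C = 4*(-4) = -16)
(L(-1, -2) + C*6)**2 = (-1 - 16*6)**2 = (-1 - 96)**2 = (-97)**2 = 9409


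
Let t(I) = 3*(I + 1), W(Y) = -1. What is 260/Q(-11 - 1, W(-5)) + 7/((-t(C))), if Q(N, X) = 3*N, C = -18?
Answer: -1084/153 ≈ -7.0850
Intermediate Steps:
t(I) = 3 + 3*I (t(I) = 3*(1 + I) = 3 + 3*I)
260/Q(-11 - 1, W(-5)) + 7/((-t(C))) = 260/((3*(-11 - 1))) + 7/((-(3 + 3*(-18)))) = 260/((3*(-12))) + 7/((-(3 - 54))) = 260/(-36) + 7/((-1*(-51))) = 260*(-1/36) + 7/51 = -65/9 + 7*(1/51) = -65/9 + 7/51 = -1084/153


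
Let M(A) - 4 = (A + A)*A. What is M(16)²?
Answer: 266256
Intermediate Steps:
M(A) = 4 + 2*A² (M(A) = 4 + (A + A)*A = 4 + (2*A)*A = 4 + 2*A²)
M(16)² = (4 + 2*16²)² = (4 + 2*256)² = (4 + 512)² = 516² = 266256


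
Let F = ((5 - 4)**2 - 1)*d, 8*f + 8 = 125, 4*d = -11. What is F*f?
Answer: 0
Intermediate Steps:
d = -11/4 (d = (1/4)*(-11) = -11/4 ≈ -2.7500)
f = 117/8 (f = -1 + (1/8)*125 = -1 + 125/8 = 117/8 ≈ 14.625)
F = 0 (F = ((5 - 4)**2 - 1)*(-11/4) = (1**2 - 1)*(-11/4) = (1 - 1)*(-11/4) = 0*(-11/4) = 0)
F*f = 0*(117/8) = 0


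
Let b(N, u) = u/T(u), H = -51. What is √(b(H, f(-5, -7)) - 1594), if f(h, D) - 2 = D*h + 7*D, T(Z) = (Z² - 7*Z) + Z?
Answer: I*√57386/6 ≈ 39.926*I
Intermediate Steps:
T(Z) = Z² - 6*Z
f(h, D) = 2 + 7*D + D*h (f(h, D) = 2 + (D*h + 7*D) = 2 + (7*D + D*h) = 2 + 7*D + D*h)
b(N, u) = 1/(-6 + u) (b(N, u) = u/((u*(-6 + u))) = u*(1/(u*(-6 + u))) = 1/(-6 + u))
√(b(H, f(-5, -7)) - 1594) = √(1/(-6 + (2 + 7*(-7) - 7*(-5))) - 1594) = √(1/(-6 + (2 - 49 + 35)) - 1594) = √(1/(-6 - 12) - 1594) = √(1/(-18) - 1594) = √(-1/18 - 1594) = √(-28693/18) = I*√57386/6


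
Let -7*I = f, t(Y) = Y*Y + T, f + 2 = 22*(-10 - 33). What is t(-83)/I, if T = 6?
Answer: 48265/948 ≈ 50.912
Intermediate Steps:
f = -948 (f = -2 + 22*(-10 - 33) = -2 + 22*(-43) = -2 - 946 = -948)
t(Y) = 6 + Y² (t(Y) = Y*Y + 6 = Y² + 6 = 6 + Y²)
I = 948/7 (I = -⅐*(-948) = 948/7 ≈ 135.43)
t(-83)/I = (6 + (-83)²)/(948/7) = (6 + 6889)*(7/948) = 6895*(7/948) = 48265/948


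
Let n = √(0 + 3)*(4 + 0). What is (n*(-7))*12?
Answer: -336*√3 ≈ -581.97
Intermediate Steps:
n = 4*√3 (n = √3*4 = 4*√3 ≈ 6.9282)
(n*(-7))*12 = ((4*√3)*(-7))*12 = -28*√3*12 = -336*√3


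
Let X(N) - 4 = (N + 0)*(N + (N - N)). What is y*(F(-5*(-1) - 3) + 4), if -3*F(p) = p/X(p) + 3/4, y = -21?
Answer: -77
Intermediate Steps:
X(N) = 4 + N**2 (X(N) = 4 + (N + 0)*(N + (N - N)) = 4 + N*(N + 0) = 4 + N*N = 4 + N**2)
F(p) = -1/4 - p/(3*(4 + p**2)) (F(p) = -(p/(4 + p**2) + 3/4)/3 = -(3/4 + p/(4 + p**2))/3 = -1/4 - p/(3*(4 + p**2)))
y*(F(-5*(-1) - 3) + 4) = -21*((-1 - (-5*(-1) - 3)/3 - (-5*(-1) - 3)**2/4)/(4 + (-5*(-1) - 3)**2) + 4) = -21*((-1 - (5 - 3)/3 - (5 - 3)**2/4)/(4 + (5 - 3)**2) + 4) = -21*((-1 - 1/3*2 - 1/4*2**2)/(4 + 2**2) + 4) = -21*((-1 - 2/3 - 1/4*4)/(4 + 4) + 4) = -21*((-1 - 2/3 - 1)/8 + 4) = -21*((1/8)*(-8/3) + 4) = -21*(-1/3 + 4) = -21*11/3 = -77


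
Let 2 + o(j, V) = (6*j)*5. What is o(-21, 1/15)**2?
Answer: 399424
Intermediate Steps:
o(j, V) = -2 + 30*j (o(j, V) = -2 + (6*j)*5 = -2 + 30*j)
o(-21, 1/15)**2 = (-2 + 30*(-21))**2 = (-2 - 630)**2 = (-632)**2 = 399424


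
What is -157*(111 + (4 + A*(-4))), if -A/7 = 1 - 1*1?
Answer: -18055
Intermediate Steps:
A = 0 (A = -7*(1 - 1*1) = -7*(1 - 1) = -7*0 = 0)
-157*(111 + (4 + A*(-4))) = -157*(111 + (4 + 0*(-4))) = -157*(111 + (4 + 0)) = -157*(111 + 4) = -157*115 = -18055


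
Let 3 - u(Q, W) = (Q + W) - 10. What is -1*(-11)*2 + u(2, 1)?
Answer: 32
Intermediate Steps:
u(Q, W) = 13 - Q - W (u(Q, W) = 3 - ((Q + W) - 10) = 3 - (-10 + Q + W) = 3 + (10 - Q - W) = 13 - Q - W)
-1*(-11)*2 + u(2, 1) = -1*(-11)*2 + (13 - 1*2 - 1*1) = 11*2 + (13 - 2 - 1) = 22 + 10 = 32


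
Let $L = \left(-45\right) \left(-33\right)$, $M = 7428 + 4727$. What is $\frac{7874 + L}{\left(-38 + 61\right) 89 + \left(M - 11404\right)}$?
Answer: $\frac{9359}{2798} \approx 3.3449$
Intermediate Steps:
$M = 12155$
$L = 1485$
$\frac{7874 + L}{\left(-38 + 61\right) 89 + \left(M - 11404\right)} = \frac{7874 + 1485}{\left(-38 + 61\right) 89 + \left(12155 - 11404\right)} = \frac{9359}{23 \cdot 89 + 751} = \frac{9359}{2047 + 751} = \frac{9359}{2798}$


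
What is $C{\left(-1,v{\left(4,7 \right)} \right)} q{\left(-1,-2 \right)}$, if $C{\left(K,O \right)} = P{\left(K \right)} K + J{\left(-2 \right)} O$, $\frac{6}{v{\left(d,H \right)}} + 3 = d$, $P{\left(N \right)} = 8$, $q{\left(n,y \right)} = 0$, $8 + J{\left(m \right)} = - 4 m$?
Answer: $0$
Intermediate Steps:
$J{\left(m \right)} = -8 - 4 m$
$v{\left(d,H \right)} = \frac{6}{-3 + d}$
$C{\left(K,O \right)} = 8 K$ ($C{\left(K,O \right)} = 8 K + \left(-8 - -8\right) O = 8 K + \left(-8 + 8\right) O = 8 K + 0 O = 8 K + 0 = 8 K$)
$C{\left(-1,v{\left(4,7 \right)} \right)} q{\left(-1,-2 \right)} = 8 \left(-1\right) 0 = \left(-8\right) 0 = 0$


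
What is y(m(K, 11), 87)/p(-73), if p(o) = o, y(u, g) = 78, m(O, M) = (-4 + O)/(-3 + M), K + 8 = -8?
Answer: -78/73 ≈ -1.0685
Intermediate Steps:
K = -16 (K = -8 - 8 = -16)
m(O, M) = (-4 + O)/(-3 + M)
y(m(K, 11), 87)/p(-73) = 78/(-73) = 78*(-1/73) = -78/73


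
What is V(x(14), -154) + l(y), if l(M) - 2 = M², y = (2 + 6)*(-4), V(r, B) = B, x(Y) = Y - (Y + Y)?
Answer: 872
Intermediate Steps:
x(Y) = -Y (x(Y) = Y - 2*Y = -Y)
y = -32 (y = 8*(-4) = -32)
l(M) = 2 + M²
V(x(14), -154) + l(y) = -154 + (2 + (-32)²) = -154 + (2 + 1024) = -154 + 1026 = 872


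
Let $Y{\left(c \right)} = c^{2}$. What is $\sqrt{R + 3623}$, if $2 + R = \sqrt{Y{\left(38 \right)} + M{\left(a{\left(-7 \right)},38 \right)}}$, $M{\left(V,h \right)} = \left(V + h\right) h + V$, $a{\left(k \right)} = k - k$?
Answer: $\sqrt{3621 + 38 \sqrt{2}} \approx 60.62$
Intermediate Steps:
$a{\left(k \right)} = 0$
$M{\left(V,h \right)} = V + h \left(V + h\right)$ ($M{\left(V,h \right)} = h \left(V + h\right) + V = V + h \left(V + h\right)$)
$R = -2 + 38 \sqrt{2}$ ($R = -2 + \sqrt{38^{2} + \left(0 + 38^{2} + 0 \cdot 38\right)} = -2 + \sqrt{1444 + \left(0 + 1444 + 0\right)} = -2 + \sqrt{1444 + 1444} = -2 + \sqrt{2888} = -2 + 38 \sqrt{2} \approx 51.74$)
$\sqrt{R + 3623} = \sqrt{\left(-2 + 38 \sqrt{2}\right) + 3623} = \sqrt{3621 + 38 \sqrt{2}}$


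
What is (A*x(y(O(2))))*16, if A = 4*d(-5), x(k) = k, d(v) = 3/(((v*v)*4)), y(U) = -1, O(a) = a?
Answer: -48/25 ≈ -1.9200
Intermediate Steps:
d(v) = 3/(4*v²) (d(v) = 3/((v²*4)) = 3/((4*v²)) = 3*(1/(4*v²)) = 3/(4*v²))
A = 3/25 (A = 4*((¾)/(-5)²) = 4*((¾)*(1/25)) = 4*(3/100) = 3/25 ≈ 0.12000)
(A*x(y(O(2))))*16 = ((3/25)*(-1))*16 = -3/25*16 = -48/25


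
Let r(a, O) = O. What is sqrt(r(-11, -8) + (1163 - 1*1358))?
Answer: I*sqrt(203) ≈ 14.248*I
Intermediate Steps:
sqrt(r(-11, -8) + (1163 - 1*1358)) = sqrt(-8 + (1163 - 1*1358)) = sqrt(-8 + (1163 - 1358)) = sqrt(-8 - 195) = sqrt(-203) = I*sqrt(203)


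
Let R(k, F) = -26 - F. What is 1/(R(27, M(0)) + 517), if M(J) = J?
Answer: 1/491 ≈ 0.0020367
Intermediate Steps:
1/(R(27, M(0)) + 517) = 1/((-26 - 1*0) + 517) = 1/((-26 + 0) + 517) = 1/(-26 + 517) = 1/491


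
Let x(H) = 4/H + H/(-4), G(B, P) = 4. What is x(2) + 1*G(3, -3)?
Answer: 11/2 ≈ 5.5000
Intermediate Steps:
x(H) = 4/H - H/4 (x(H) = 4/H + H*(-¼) = 4/H - H/4)
x(2) + 1*G(3, -3) = (4/2 - ¼*2) + 1*4 = (4*(½) - ½) + 4 = (2 - ½) + 4 = 3/2 + 4 = 11/2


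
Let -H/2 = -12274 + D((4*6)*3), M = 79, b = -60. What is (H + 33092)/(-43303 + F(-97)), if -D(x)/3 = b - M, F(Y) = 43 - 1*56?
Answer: -28403/21658 ≈ -1.3114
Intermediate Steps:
F(Y) = -13 (F(Y) = 43 - 56 = -13)
D(x) = 417 (D(x) = -3*(-60 - 1*79) = -3*(-60 - 79) = -3*(-139) = 417)
H = 23714 (H = -2*(-12274 + 417) = -2*(-11857) = 23714)
(H + 33092)/(-43303 + F(-97)) = (23714 + 33092)/(-43303 - 13) = 56806/(-43316) = 56806*(-1/43316) = -28403/21658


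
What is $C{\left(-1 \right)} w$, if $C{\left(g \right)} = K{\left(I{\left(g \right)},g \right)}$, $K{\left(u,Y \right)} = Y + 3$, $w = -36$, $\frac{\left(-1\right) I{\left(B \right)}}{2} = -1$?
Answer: $-72$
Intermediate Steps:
$I{\left(B \right)} = 2$ ($I{\left(B \right)} = \left(-2\right) \left(-1\right) = 2$)
$K{\left(u,Y \right)} = 3 + Y$
$C{\left(g \right)} = 3 + g$
$C{\left(-1 \right)} w = \left(3 - 1\right) \left(-36\right) = 2 \left(-36\right) = -72$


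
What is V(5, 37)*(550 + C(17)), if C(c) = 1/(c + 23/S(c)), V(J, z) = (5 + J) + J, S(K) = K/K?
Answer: 66003/8 ≈ 8250.4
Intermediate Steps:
S(K) = 1
V(J, z) = 5 + 2*J
C(c) = 1/(23 + c) (C(c) = 1/(c + 23/1) = 1/(c + 23*1) = 1/(c + 23) = 1/(23 + c))
V(5, 37)*(550 + C(17)) = (5 + 2*5)*(550 + 1/(23 + 17)) = (5 + 10)*(550 + 1/40) = 15*(550 + 1/40) = 15*(22001/40) = 66003/8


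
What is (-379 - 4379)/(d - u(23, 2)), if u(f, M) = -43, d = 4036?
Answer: -4758/4079 ≈ -1.1665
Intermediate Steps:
(-379 - 4379)/(d - u(23, 2)) = (-379 - 4379)/(4036 - 1*(-43)) = -4758/(4036 + 43) = -4758/4079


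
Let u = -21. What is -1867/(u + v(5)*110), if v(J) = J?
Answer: -1867/529 ≈ -3.5293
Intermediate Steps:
-1867/(u + v(5)*110) = -1867/(-21 + 5*110) = -1867/(-21 + 550) = -1867/529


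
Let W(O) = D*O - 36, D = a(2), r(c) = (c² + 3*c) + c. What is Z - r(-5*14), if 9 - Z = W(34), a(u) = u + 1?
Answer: -4677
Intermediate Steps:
r(c) = c² + 4*c
a(u) = 1 + u
D = 3 (D = 1 + 2 = 3)
W(O) = -36 + 3*O (W(O) = 3*O - 36 = -36 + 3*O)
Z = -57 (Z = 9 - (-36 + 3*34) = 9 - (-36 + 102) = 9 - 1*66 = 9 - 66 = -57)
Z - r(-5*14) = -57 - (-5*14)*(4 - 5*14) = -57 - (-70)*(4 - 70) = -57 - (-70)*(-66) = -57 - 1*4620 = -57 - 4620 = -4677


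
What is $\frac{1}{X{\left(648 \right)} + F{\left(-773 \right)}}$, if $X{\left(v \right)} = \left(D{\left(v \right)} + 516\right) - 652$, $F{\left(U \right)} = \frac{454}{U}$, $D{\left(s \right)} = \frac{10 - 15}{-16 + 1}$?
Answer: $- \frac{2319}{315973} \approx -0.0073392$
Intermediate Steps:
$D{\left(s \right)} = \frac{1}{3}$ ($D{\left(s \right)} = - \frac{5}{-15} = \left(-5\right) \left(- \frac{1}{15}\right) = \frac{1}{3}$)
$X{\left(v \right)} = - \frac{407}{3}$ ($X{\left(v \right)} = \left(\frac{1}{3} + 516\right) - 652 = \frac{1549}{3} - 652 = - \frac{407}{3}$)
$\frac{1}{X{\left(648 \right)} + F{\left(-773 \right)}} = \frac{1}{- \frac{407}{3} + \frac{454}{-773}} = \frac{1}{- \frac{407}{3} + 454 \left(- \frac{1}{773}\right)} = \frac{1}{- \frac{407}{3} - \frac{454}{773}} = \frac{1}{- \frac{315973}{2319}} = - \frac{2319}{315973}$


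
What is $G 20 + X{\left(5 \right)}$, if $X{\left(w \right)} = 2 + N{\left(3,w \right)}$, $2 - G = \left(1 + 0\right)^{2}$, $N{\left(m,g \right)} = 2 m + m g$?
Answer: $43$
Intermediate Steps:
$N{\left(m,g \right)} = 2 m + g m$
$G = 1$ ($G = 2 - \left(1 + 0\right)^{2} = 2 - 1^{2} = 2 - 1 = 1$)
$X{\left(w \right)} = 8 + 3 w$ ($X{\left(w \right)} = 2 + 3 \left(2 + w\right) = 2 + \left(6 + 3 w\right) = 8 + 3 w$)
$G 20 + X{\left(5 \right)} = 1 \cdot 20 + \left(8 + 3 \cdot 5\right) = 20 + \left(8 + 15\right) = 20 + 23 = 43$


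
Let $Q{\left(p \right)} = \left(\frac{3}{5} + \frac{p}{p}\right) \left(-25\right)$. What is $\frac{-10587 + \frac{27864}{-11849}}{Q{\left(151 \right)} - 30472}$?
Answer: $\frac{125473227}{361536688} \approx 0.34706$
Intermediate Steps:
$Q{\left(p \right)} = -40$ ($Q{\left(p \right)} = \left(3 \cdot \frac{1}{5} + 1\right) \left(-25\right) = \left(\frac{3}{5} + 1\right) \left(-25\right) = \frac{8}{5} \left(-25\right) = -40$)
$\frac{-10587 + \frac{27864}{-11849}}{Q{\left(151 \right)} - 30472} = \frac{-10587 + \frac{27864}{-11849}}{-40 - 30472} = \frac{-10587 + 27864 \left(- \frac{1}{11849}\right)}{-30512} = \left(-10587 - \frac{27864}{11849}\right) \left(- \frac{1}{30512}\right) = \left(- \frac{125473227}{11849}\right) \left(- \frac{1}{30512}\right) = \frac{125473227}{361536688}$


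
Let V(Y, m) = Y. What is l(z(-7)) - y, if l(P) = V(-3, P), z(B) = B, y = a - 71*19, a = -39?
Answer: 1385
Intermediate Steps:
y = -1388 (y = -39 - 71*19 = -39 - 1349 = -1388)
l(P) = -3
l(z(-7)) - y = -3 - 1*(-1388) = -3 + 1388 = 1385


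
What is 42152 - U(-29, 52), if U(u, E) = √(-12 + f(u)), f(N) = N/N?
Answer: 42152 - I*√11 ≈ 42152.0 - 3.3166*I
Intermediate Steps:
f(N) = 1
U(u, E) = I*√11 (U(u, E) = √(-12 + 1) = √(-11) = I*√11)
42152 - U(-29, 52) = 42152 - I*√11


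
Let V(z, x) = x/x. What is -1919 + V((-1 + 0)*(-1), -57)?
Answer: -1918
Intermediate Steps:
V(z, x) = 1
-1919 + V((-1 + 0)*(-1), -57) = -1919 + 1 = -1918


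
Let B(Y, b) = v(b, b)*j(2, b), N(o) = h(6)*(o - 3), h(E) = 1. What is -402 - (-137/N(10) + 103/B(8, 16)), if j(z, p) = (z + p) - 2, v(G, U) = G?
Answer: -686033/1792 ≈ -382.83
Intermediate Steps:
j(z, p) = -2 + p + z (j(z, p) = (p + z) - 2 = -2 + p + z)
N(o) = -3 + o (N(o) = 1*(o - 3) = 1*(-3 + o) = -3 + o)
B(Y, b) = b² (B(Y, b) = b*(-2 + b + 2) = b*b = b²)
-402 - (-137/N(10) + 103/B(8, 16)) = -402 - (-137/(-3 + 10) + 103/(16²)) = -402 - (-137/7 + 103/256) = -402 - 1*(-34351/1792) = -402 + 34351/1792 = -686033/1792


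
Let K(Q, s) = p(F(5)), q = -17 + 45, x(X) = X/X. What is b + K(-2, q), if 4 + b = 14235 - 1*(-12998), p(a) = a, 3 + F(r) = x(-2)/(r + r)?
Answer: 272261/10 ≈ 27226.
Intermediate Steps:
x(X) = 1
F(r) = -3 + 1/(2*r) (F(r) = -3 + 1/(r + r) = -3 + 1/(2*r))
b = 27229 (b = -4 + (14235 - 1*(-12998)) = -4 + (14235 + 12998) = -4 + 27233 = 27229)
q = 28
K(Q, s) = -29/10 (K(Q, s) = -3 + (½)/5 = -3 + (½)*(⅕) = -3 + ⅒ = -29/10)
b + K(-2, q) = 27229 - 29/10 = 272261/10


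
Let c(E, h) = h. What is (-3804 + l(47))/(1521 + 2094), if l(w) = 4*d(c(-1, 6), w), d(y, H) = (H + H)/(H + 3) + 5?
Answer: -94412/90375 ≈ -1.0447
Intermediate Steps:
d(y, H) = 5 + 2*H/(3 + H) (d(y, H) = (2*H)/(3 + H) + 5 = 2*H/(3 + H) + 5 = 5 + 2*H/(3 + H))
l(w) = 4*(15 + 7*w)/(3 + w) (l(w) = 4*((15 + 7*w)/(3 + w)) = 4*(15 + 7*w)/(3 + w))
(-3804 + l(47))/(1521 + 2094) = (-3804 + 4*(15 + 7*47)/(3 + 47))/(1521 + 2094) = (-3804 + 4*(15 + 329)/50)/3615 = (-3804 + 4*(1/50)*344)*(1/3615) = (-3804 + 688/25)*(1/3615) = -94412/25*1/3615 = -94412/90375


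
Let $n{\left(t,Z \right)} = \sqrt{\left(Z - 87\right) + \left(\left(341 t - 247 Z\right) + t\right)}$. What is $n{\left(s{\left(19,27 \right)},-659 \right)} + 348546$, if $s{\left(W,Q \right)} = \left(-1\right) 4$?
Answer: $348546 + 3 \sqrt{17851} \approx 3.4895 \cdot 10^{5}$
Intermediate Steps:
$s{\left(W,Q \right)} = -4$
$n{\left(t,Z \right)} = \sqrt{-87 - 246 Z + 342 t}$ ($n{\left(t,Z \right)} = \sqrt{\left(-87 + Z\right) + \left(\left(- 247 Z + 341 t\right) + t\right)} = \sqrt{\left(-87 + Z\right) - \left(- 342 t + 247 Z\right)} = \sqrt{-87 - 246 Z + 342 t}$)
$n{\left(s{\left(19,27 \right)},-659 \right)} + 348546 = \sqrt{-87 - -162114 + 342 \left(-4\right)} + 348546 = \sqrt{-87 + 162114 - 1368} + 348546 = \sqrt{160659} + 348546 = 3 \sqrt{17851} + 348546 = 348546 + 3 \sqrt{17851}$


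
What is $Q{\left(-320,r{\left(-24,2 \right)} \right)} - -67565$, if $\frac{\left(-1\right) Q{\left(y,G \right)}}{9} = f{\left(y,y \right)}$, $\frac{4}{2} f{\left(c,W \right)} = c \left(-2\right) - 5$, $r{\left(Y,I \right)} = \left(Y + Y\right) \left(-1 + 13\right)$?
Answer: $\frac{129415}{2} \approx 64708.0$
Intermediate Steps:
$r{\left(Y,I \right)} = 24 Y$ ($r{\left(Y,I \right)} = 2 Y 12 = 24 Y$)
$f{\left(c,W \right)} = - \frac{5}{2} - c$ ($f{\left(c,W \right)} = \frac{c \left(-2\right) - 5}{2} = \frac{- 2 c - 5}{2} = \frac{-5 - 2 c}{2} = - \frac{5}{2} - c$)
$Q{\left(y,G \right)} = \frac{45}{2} + 9 y$ ($Q{\left(y,G \right)} = - 9 \left(- \frac{5}{2} - y\right) = \frac{45}{2} + 9 y$)
$Q{\left(-320,r{\left(-24,2 \right)} \right)} - -67565 = \left(\frac{45}{2} + 9 \left(-320\right)\right) - -67565 = \left(\frac{45}{2} - 2880\right) + 67565 = - \frac{5715}{2} + 67565 = \frac{129415}{2}$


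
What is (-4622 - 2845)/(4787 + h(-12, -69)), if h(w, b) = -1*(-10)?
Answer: -2489/1599 ≈ -1.5566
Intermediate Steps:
h(w, b) = 10
(-4622 - 2845)/(4787 + h(-12, -69)) = (-4622 - 2845)/(4787 + 10) = -7467/4797 = -7467*1/4797 = -2489/1599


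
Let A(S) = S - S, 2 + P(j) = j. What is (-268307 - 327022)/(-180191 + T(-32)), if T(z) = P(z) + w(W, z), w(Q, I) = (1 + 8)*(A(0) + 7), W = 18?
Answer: 198443/60054 ≈ 3.3044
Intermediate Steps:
P(j) = -2 + j
A(S) = 0
w(Q, I) = 63 (w(Q, I) = (1 + 8)*(0 + 7) = 9*7 = 63)
T(z) = 61 + z (T(z) = (-2 + z) + 63 = 61 + z)
(-268307 - 327022)/(-180191 + T(-32)) = (-268307 - 327022)/(-180191 + (61 - 32)) = -595329/(-180191 + 29) = -595329/(-180162) = -595329*(-1/180162) = 198443/60054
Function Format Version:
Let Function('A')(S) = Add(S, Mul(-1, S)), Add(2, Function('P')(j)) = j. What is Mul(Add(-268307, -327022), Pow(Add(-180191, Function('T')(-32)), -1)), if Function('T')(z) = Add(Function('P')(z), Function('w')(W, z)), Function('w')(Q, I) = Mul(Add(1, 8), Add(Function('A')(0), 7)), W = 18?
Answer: Rational(198443, 60054) ≈ 3.3044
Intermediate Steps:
Function('P')(j) = Add(-2, j)
Function('A')(S) = 0
Function('w')(Q, I) = 63 (Function('w')(Q, I) = Mul(Add(1, 8), Add(0, 7)) = Mul(9, 7) = 63)
Function('T')(z) = Add(61, z) (Function('T')(z) = Add(Add(-2, z), 63) = Add(61, z))
Mul(Add(-268307, -327022), Pow(Add(-180191, Function('T')(-32)), -1)) = Mul(Add(-268307, -327022), Pow(Add(-180191, Add(61, -32)), -1)) = Mul(-595329, Pow(Add(-180191, 29), -1)) = Mul(-595329, Pow(-180162, -1)) = Mul(-595329, Rational(-1, 180162)) = Rational(198443, 60054)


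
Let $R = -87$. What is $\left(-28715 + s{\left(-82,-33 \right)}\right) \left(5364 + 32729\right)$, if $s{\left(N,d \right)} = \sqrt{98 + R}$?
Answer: $-1093840495 + 38093 \sqrt{11} \approx -1.0937 \cdot 10^{9}$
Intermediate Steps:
$s{\left(N,d \right)} = \sqrt{11}$ ($s{\left(N,d \right)} = \sqrt{98 - 87} = \sqrt{11}$)
$\left(-28715 + s{\left(-82,-33 \right)}\right) \left(5364 + 32729\right) = \left(-28715 + \sqrt{11}\right) \left(5364 + 32729\right) = \left(-28715 + \sqrt{11}\right) 38093 = -1093840495 + 38093 \sqrt{11}$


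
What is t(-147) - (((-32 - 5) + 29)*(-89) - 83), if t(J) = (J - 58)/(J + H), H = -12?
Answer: -99806/159 ≈ -627.71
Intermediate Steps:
t(J) = (-58 + J)/(-12 + J) (t(J) = (J - 58)/(J - 12) = (-58 + J)/(-12 + J))
t(-147) - (((-32 - 5) + 29)*(-89) - 83) = (-58 - 147)/(-12 - 147) - (((-32 - 5) + 29)*(-89) - 83) = -205/(-159) - ((-37 + 29)*(-89) - 83) = -1/159*(-205) - (-8*(-89) - 83) = 205/159 - (712 - 83) = 205/159 - 1*629 = 205/159 - 629 = -99806/159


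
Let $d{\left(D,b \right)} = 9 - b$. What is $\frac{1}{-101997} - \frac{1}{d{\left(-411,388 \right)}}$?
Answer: $\frac{101618}{38656863} \approx 0.0026287$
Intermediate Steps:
$\frac{1}{-101997} - \frac{1}{d{\left(-411,388 \right)}} = \frac{1}{-101997} - \frac{1}{9 - 388} = - \frac{1}{101997} - \frac{1}{9 - 388} = - \frac{1}{101997} - \frac{1}{-379} = - \frac{1}{101997} - - \frac{1}{379} = - \frac{1}{101997} + \frac{1}{379} = \frac{101618}{38656863}$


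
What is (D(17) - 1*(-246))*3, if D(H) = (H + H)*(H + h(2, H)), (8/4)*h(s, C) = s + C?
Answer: 3441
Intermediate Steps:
h(s, C) = C/2 + s/2 (h(s, C) = (s + C)/2 = (C + s)/2 = C/2 + s/2)
D(H) = 2*H*(1 + 3*H/2) (D(H) = (H + H)*(H + (H/2 + (½)*2)) = (2*H)*(H + (H/2 + 1)) = (2*H)*(H + (1 + H/2)) = (2*H)*(1 + 3*H/2) = 2*H*(1 + 3*H/2))
(D(17) - 1*(-246))*3 = (17*(2 + 3*17) - 1*(-246))*3 = (17*(2 + 51) + 246)*3 = (17*53 + 246)*3 = (901 + 246)*3 = 1147*3 = 3441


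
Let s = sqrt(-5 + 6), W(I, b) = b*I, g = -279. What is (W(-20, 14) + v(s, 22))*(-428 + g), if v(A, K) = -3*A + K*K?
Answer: -142107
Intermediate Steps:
W(I, b) = I*b
s = 1 (s = sqrt(1) = 1)
v(A, K) = K**2 - 3*A (v(A, K) = -3*A + K**2 = K**2 - 3*A)
(W(-20, 14) + v(s, 22))*(-428 + g) = (-20*14 + (22**2 - 3*1))*(-428 - 279) = (-280 + (484 - 3))*(-707) = (-280 + 481)*(-707) = 201*(-707) = -142107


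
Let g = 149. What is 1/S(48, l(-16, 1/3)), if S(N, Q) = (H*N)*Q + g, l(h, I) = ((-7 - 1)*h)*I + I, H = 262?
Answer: 1/540917 ≈ 1.8487e-6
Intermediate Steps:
l(h, I) = I - 8*I*h (l(h, I) = (-8*h)*I + I = -8*I*h + I = I - 8*I*h)
S(N, Q) = 149 + 262*N*Q (S(N, Q) = (262*N)*Q + 149 = 262*N*Q + 149 = 149 + 262*N*Q)
1/S(48, l(-16, 1/3)) = 1/(149 + 262*48*((1/3)*(1 - 8*(-16)))) = 1/(149 + 262*48*((1*(⅓))*(1 + 128))) = 1/(149 + 262*48*((⅓)*129)) = 1/(149 + 262*48*43) = 1/(149 + 540768) = 1/540917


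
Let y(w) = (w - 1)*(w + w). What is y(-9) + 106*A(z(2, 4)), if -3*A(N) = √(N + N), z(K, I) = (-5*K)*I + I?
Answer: 180 - 212*I*√2 ≈ 180.0 - 299.81*I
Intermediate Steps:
z(K, I) = I - 5*I*K (z(K, I) = -5*I*K + I = I - 5*I*K)
A(N) = -√2*√N/3 (A(N) = -√(N + N)/3 = -√2*√N/3)
y(w) = 2*w*(-1 + w) (y(w) = (-1 + w)*(2*w) = 2*w*(-1 + w))
y(-9) + 106*A(z(2, 4)) = 2*(-9)*(-1 - 9) + 106*(-√2*√(4*(1 - 5*2))/3) = 2*(-9)*(-10) + 106*(-√2*√(4*(1 - 10))/3) = 180 + 106*(-√2*√(4*(-9))/3) = 180 + 106*(-√2*√(-36)/3) = 180 + 106*(-√2*6*I/3) = 180 + 106*(-2*I*√2) = 180 - 212*I*√2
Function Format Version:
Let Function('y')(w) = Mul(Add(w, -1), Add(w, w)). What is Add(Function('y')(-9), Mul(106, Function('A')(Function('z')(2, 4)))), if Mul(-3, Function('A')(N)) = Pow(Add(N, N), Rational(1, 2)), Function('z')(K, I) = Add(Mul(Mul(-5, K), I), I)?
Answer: Add(180, Mul(-212, I, Pow(2, Rational(1, 2)))) ≈ Add(180.00, Mul(-299.81, I))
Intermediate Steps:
Function('z')(K, I) = Add(I, Mul(-5, I, K)) (Function('z')(K, I) = Add(Mul(-5, I, K), I) = Add(I, Mul(-5, I, K)))
Function('A')(N) = Mul(Rational(-1, 3), Pow(2, Rational(1, 2)), Pow(N, Rational(1, 2))) (Function('A')(N) = Mul(Rational(-1, 3), Pow(Add(N, N), Rational(1, 2))) = Mul(Rational(-1, 3), Pow(Mul(2, N), Rational(1, 2))) = Mul(Rational(-1, 3), Mul(Pow(2, Rational(1, 2)), Pow(N, Rational(1, 2)))) = Mul(Rational(-1, 3), Pow(2, Rational(1, 2)), Pow(N, Rational(1, 2))))
Function('y')(w) = Mul(2, w, Add(-1, w)) (Function('y')(w) = Mul(Add(-1, w), Mul(2, w)) = Mul(2, w, Add(-1, w)))
Add(Function('y')(-9), Mul(106, Function('A')(Function('z')(2, 4)))) = Add(Mul(2, -9, Add(-1, -9)), Mul(106, Mul(Rational(-1, 3), Pow(2, Rational(1, 2)), Pow(Mul(4, Add(1, Mul(-5, 2))), Rational(1, 2))))) = Add(Mul(2, -9, -10), Mul(106, Mul(Rational(-1, 3), Pow(2, Rational(1, 2)), Pow(Mul(4, Add(1, -10)), Rational(1, 2))))) = Add(180, Mul(106, Mul(Rational(-1, 3), Pow(2, Rational(1, 2)), Pow(Mul(4, -9), Rational(1, 2))))) = Add(180, Mul(106, Mul(Rational(-1, 3), Pow(2, Rational(1, 2)), Pow(-36, Rational(1, 2))))) = Add(180, Mul(106, Mul(Rational(-1, 3), Pow(2, Rational(1, 2)), Mul(6, I)))) = Add(180, Mul(106, Mul(-2, I, Pow(2, Rational(1, 2))))) = Add(180, Mul(-212, I, Pow(2, Rational(1, 2))))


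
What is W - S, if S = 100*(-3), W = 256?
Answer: 556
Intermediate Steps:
S = -300
W - S = 256 - 1*(-300) = 256 + 300 = 556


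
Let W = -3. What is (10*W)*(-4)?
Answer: 120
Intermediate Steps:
(10*W)*(-4) = (10*(-3))*(-4) = -30*(-4) = 120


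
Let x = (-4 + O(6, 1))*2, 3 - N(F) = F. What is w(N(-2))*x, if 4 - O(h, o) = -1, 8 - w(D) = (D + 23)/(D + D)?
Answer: 52/5 ≈ 10.400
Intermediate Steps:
N(F) = 3 - F
w(D) = 8 - (23 + D)/(2*D) (w(D) = 8 - (D + 23)/(D + D) = 8 - (23 + D)/(2*D))
O(h, o) = 5 (O(h, o) = 4 - 1*(-1) = 4 + 1 = 5)
x = 2 (x = (-4 + 5)*2 = 1*2 = 2)
w(N(-2))*x = ((-23 + 15*(3 - 1*(-2)))/(2*(3 - 1*(-2))))*2 = ((-23 + 15*(3 + 2))/(2*(3 + 2)))*2 = ((½)*(-23 + 15*5)/5)*2 = ((½)*(⅕)*(-23 + 75))*2 = ((½)*(⅕)*52)*2 = (26/5)*2 = 52/5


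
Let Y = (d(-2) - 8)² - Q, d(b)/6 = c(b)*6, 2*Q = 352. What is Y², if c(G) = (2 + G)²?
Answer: 12544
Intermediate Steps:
Q = 176 (Q = (½)*352 = 176)
d(b) = 36*(2 + b)² (d(b) = 6*((2 + b)²*6) = 6*(6*(2 + b)²) = 36*(2 + b)²)
Y = -112 (Y = (36*(2 - 2)² - 8)² - 1*176 = (36*0² - 8)² - 176 = (36*0 - 8)² - 176 = (0 - 8)² - 176 = (-8)² - 176 = 64 - 176 = -112)
Y² = (-112)² = 12544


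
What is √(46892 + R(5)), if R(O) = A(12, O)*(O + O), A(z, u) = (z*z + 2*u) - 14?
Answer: 2*√12073 ≈ 219.75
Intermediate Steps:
A(z, u) = -14 + z² + 2*u (A(z, u) = (z² + 2*u) - 14 = -14 + z² + 2*u)
R(O) = 2*O*(130 + 2*O) (R(O) = (-14 + 12² + 2*O)*(O + O) = (-14 + 144 + 2*O)*(2*O) = (130 + 2*O)*(2*O) = 2*O*(130 + 2*O))
√(46892 + R(5)) = √(46892 + 4*5*(65 + 5)) = √(46892 + 4*5*70) = √(46892 + 1400) = √48292 = 2*√12073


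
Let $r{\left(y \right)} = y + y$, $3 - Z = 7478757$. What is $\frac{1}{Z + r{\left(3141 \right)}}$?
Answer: $- \frac{1}{7472472} \approx -1.3382 \cdot 10^{-7}$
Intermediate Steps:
$Z = -7478754$ ($Z = 3 - 7478757 = -7478754$)
$r{\left(y \right)} = 2 y$
$\frac{1}{Z + r{\left(3141 \right)}} = \frac{1}{-7478754 + 2 \cdot 3141} = \frac{1}{-7478754 + 6282} = \frac{1}{-7472472} = - \frac{1}{7472472}$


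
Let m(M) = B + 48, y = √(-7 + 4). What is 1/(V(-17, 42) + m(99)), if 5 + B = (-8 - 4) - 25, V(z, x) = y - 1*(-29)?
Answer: 35/1228 - I*√3/1228 ≈ 0.028502 - 0.0014105*I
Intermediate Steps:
y = I*√3 (y = √(-3) = I*√3 ≈ 1.732*I)
V(z, x) = 29 + I*√3 (V(z, x) = I*√3 - 1*(-29) = I*√3 + 29 = 29 + I*√3)
B = -42 (B = -5 + ((-8 - 4) - 25) = -5 + (-12 - 25) = -5 - 37 = -42)
m(M) = 6 (m(M) = -42 + 48 = 6)
1/(V(-17, 42) + m(99)) = 1/((29 + I*√3) + 6) = 1/(35 + I*√3)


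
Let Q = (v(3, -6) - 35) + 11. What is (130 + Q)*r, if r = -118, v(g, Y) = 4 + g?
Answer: -13334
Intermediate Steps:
Q = -17 (Q = ((4 + 3) - 35) + 11 = (7 - 35) + 11 = -28 + 11 = -17)
(130 + Q)*r = (130 - 17)*(-118) = 113*(-118) = -13334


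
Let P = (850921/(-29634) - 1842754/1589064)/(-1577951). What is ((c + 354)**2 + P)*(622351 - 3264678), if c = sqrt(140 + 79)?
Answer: -2053975797348386784467306315/6192185133260148 - 1870767516*sqrt(219) ≈ -3.5939e+11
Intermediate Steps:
c = sqrt(219) ≈ 14.799
P = 117231341665/6192185133260148 (P = (850921*(-1/29634) - 1842754*1/1589064)*(-1/1577951) = (-850921/29634 - 921377/794532)*(-1/1577951) = -117231341665/3924193548*(-1/1577951) = 117231341665/6192185133260148 ≈ 1.8932e-5)
((c + 354)**2 + P)*(622351 - 3264678) = ((sqrt(219) + 354)**2 + 117231341665/6192185133260148)*(622351 - 3264678) = ((354 + sqrt(219))**2 + 117231341665/6192185133260148)*(-2642327) = (117231341665/6192185133260148 + (354 + sqrt(219))**2)*(-2642327) = -309763539327654455/6192185133260148 - 2642327*(354 + sqrt(219))**2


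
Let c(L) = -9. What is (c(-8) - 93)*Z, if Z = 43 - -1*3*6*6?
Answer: -15402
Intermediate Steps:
Z = 151 (Z = 43 - (-3*6)*6 = 43 - (-18)*6 = 43 - 1*(-108) = 43 + 108 = 151)
(c(-8) - 93)*Z = (-9 - 93)*151 = -102*151 = -15402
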